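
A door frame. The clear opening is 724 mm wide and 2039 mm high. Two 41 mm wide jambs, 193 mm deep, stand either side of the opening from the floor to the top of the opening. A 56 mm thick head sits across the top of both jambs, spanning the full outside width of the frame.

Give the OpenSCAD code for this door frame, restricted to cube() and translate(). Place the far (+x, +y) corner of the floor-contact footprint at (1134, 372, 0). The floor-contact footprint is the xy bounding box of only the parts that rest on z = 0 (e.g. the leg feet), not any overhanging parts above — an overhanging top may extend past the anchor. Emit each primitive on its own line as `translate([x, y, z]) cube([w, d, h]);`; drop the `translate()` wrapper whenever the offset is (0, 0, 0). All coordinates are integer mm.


translate([328, 179, 0]) cube([41, 193, 2039]);
translate([1093, 179, 0]) cube([41, 193, 2039]);
translate([328, 179, 2039]) cube([806, 193, 56]);


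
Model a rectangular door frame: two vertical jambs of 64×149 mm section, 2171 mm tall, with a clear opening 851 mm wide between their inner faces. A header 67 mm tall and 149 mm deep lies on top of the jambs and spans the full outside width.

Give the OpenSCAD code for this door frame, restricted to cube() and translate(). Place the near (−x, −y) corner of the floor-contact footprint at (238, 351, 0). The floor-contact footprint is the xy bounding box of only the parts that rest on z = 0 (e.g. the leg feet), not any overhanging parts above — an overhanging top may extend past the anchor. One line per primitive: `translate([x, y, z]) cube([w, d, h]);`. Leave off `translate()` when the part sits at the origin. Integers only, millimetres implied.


translate([238, 351, 0]) cube([64, 149, 2171]);
translate([1153, 351, 0]) cube([64, 149, 2171]);
translate([238, 351, 2171]) cube([979, 149, 67]);


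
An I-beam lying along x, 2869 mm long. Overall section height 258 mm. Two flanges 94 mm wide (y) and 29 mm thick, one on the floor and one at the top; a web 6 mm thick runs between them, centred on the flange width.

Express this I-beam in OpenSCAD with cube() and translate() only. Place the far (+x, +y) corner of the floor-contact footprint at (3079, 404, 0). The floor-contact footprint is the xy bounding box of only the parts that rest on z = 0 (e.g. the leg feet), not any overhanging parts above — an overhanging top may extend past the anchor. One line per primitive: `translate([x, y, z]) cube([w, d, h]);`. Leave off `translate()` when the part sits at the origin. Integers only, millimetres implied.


translate([210, 310, 0]) cube([2869, 94, 29]);
translate([210, 354, 29]) cube([2869, 6, 200]);
translate([210, 310, 229]) cube([2869, 94, 29]);


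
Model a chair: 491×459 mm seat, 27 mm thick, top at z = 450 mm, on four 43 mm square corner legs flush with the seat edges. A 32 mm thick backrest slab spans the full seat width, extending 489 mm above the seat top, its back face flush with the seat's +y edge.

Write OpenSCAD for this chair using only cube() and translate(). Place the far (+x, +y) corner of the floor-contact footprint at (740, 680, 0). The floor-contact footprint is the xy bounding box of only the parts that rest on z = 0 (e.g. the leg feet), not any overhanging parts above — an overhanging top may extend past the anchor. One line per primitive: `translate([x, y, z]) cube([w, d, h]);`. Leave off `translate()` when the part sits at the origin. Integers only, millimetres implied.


// leg_h = 450 - 27 = 423
translate([249, 221, 423]) cube([491, 459, 27]);
translate([249, 221, 0]) cube([43, 43, 423]);
translate([697, 221, 0]) cube([43, 43, 423]);
translate([249, 637, 0]) cube([43, 43, 423]);
translate([697, 637, 0]) cube([43, 43, 423]);
translate([249, 648, 450]) cube([491, 32, 489]);


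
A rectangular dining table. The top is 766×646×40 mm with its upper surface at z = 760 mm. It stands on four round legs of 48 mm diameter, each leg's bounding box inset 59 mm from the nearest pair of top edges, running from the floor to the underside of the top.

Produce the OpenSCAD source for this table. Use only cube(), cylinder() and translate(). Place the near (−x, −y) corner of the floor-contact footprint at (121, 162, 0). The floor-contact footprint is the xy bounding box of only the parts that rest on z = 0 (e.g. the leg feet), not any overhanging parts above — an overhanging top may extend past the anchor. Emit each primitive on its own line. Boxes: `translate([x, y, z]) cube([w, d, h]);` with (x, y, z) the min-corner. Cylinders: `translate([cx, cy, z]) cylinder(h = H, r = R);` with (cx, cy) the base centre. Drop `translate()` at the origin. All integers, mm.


translate([62, 103, 720]) cube([766, 646, 40]);
translate([145, 186, 0]) cylinder(h = 720, r = 24);
translate([745, 186, 0]) cylinder(h = 720, r = 24);
translate([145, 666, 0]) cylinder(h = 720, r = 24);
translate([745, 666, 0]) cylinder(h = 720, r = 24);


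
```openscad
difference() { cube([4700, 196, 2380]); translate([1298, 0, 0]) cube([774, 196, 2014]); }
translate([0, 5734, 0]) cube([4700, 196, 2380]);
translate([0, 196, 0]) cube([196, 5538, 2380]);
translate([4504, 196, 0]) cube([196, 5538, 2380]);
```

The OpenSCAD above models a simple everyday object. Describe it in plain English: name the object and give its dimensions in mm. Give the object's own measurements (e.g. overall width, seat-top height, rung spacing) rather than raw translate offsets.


A single room: four walls, each 2380 mm tall and 196 mm thick, enclosing an outside footprint 4700×5930 mm (x × y), no floor or roof. The front and back walls (−y and +y sides) run the full x-width; the side walls fit between their inner faces. A door opening 774 mm wide and 2014 mm tall is cut through the front wall from the floor up, its −x edge 1298 mm from the wall's −x end.


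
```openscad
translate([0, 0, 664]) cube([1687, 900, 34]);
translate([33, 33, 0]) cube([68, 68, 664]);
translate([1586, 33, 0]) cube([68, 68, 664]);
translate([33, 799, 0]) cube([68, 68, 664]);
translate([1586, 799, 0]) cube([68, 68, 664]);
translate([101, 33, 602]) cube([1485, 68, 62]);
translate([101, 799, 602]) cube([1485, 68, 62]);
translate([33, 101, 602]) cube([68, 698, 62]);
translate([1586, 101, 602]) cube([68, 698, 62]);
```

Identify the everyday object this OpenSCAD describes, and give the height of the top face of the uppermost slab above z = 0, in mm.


A table. The table height is 698 mm.

A 1687×900×34 slab sits at z = 664 on four 68 mm square posts — a table. The top surface is at 664 + 34 = 698 mm.


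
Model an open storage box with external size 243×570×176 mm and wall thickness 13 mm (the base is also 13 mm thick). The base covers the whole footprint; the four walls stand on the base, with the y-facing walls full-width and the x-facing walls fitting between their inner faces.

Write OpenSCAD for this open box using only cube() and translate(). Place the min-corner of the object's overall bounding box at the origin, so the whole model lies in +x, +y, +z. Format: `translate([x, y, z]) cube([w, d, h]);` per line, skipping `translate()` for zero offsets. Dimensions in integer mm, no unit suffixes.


cube([243, 570, 13]);
translate([0, 0, 13]) cube([243, 13, 163]);
translate([0, 557, 13]) cube([243, 13, 163]);
translate([0, 13, 13]) cube([13, 544, 163]);
translate([230, 13, 13]) cube([13, 544, 163]);


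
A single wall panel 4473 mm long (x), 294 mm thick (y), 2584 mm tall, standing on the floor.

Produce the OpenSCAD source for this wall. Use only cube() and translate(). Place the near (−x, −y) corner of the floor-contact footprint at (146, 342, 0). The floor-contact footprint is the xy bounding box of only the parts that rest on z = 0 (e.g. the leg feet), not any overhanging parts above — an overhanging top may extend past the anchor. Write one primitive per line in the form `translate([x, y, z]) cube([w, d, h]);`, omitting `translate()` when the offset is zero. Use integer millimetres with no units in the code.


translate([146, 342, 0]) cube([4473, 294, 2584]);


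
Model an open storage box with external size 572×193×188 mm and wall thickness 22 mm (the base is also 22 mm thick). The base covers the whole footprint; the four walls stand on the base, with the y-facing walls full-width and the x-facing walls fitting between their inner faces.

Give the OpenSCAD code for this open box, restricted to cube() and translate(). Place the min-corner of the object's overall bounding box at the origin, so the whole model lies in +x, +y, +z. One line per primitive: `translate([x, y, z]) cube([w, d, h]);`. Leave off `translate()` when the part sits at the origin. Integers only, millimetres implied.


cube([572, 193, 22]);
translate([0, 0, 22]) cube([572, 22, 166]);
translate([0, 171, 22]) cube([572, 22, 166]);
translate([0, 22, 22]) cube([22, 149, 166]);
translate([550, 22, 22]) cube([22, 149, 166]);


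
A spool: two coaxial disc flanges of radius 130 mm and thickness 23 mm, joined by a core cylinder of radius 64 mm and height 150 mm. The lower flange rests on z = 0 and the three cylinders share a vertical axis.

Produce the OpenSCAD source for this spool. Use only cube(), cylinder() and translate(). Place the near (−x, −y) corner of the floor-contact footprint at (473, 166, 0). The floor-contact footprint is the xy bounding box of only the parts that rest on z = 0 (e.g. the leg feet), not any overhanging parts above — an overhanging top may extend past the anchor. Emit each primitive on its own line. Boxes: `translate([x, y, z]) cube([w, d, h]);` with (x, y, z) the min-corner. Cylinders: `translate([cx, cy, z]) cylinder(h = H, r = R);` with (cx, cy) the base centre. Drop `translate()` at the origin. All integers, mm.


translate([603, 296, 0]) cylinder(h = 23, r = 130);
translate([603, 296, 23]) cylinder(h = 150, r = 64);
translate([603, 296, 173]) cylinder(h = 23, r = 130);


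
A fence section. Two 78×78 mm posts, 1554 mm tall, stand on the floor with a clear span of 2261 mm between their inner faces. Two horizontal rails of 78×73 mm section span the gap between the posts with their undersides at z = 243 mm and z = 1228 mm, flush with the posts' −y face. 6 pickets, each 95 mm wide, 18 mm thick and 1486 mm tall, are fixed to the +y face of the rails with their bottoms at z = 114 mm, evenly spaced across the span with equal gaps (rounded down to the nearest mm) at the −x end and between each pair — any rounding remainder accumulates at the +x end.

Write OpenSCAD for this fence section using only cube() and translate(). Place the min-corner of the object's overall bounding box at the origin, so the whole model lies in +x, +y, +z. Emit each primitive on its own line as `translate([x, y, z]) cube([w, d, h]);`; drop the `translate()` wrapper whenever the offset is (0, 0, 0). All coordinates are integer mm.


cube([78, 78, 1554]);
translate([2339, 0, 0]) cube([78, 78, 1554]);
translate([78, 0, 243]) cube([2261, 78, 73]);
translate([78, 0, 1228]) cube([2261, 78, 73]);
translate([319, 78, 114]) cube([95, 18, 1486]);
translate([655, 78, 114]) cube([95, 18, 1486]);
translate([991, 78, 114]) cube([95, 18, 1486]);
translate([1327, 78, 114]) cube([95, 18, 1486]);
translate([1663, 78, 114]) cube([95, 18, 1486]);
translate([1999, 78, 114]) cube([95, 18, 1486]);


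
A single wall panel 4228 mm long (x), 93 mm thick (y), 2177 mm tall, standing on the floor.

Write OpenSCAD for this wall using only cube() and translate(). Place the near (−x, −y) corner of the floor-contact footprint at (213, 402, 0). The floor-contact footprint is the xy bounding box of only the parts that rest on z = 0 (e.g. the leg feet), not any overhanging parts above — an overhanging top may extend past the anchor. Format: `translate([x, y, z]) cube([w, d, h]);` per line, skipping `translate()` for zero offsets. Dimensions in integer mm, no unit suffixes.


translate([213, 402, 0]) cube([4228, 93, 2177]);


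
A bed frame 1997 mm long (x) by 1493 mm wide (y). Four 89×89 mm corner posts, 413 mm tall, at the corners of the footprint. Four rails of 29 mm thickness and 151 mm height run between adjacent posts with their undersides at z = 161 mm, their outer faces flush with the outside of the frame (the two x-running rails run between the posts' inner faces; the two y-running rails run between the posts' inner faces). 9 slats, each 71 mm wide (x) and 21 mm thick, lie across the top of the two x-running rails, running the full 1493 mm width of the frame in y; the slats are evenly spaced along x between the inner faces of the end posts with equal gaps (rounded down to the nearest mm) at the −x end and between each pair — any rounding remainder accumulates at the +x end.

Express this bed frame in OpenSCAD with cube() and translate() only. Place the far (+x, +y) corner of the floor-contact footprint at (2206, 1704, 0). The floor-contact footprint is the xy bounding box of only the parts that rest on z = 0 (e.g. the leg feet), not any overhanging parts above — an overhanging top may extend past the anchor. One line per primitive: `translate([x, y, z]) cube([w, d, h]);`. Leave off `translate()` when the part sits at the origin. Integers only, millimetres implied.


translate([209, 211, 0]) cube([89, 89, 413]);
translate([209, 1615, 0]) cube([89, 89, 413]);
translate([2117, 211, 0]) cube([89, 89, 413]);
translate([2117, 1615, 0]) cube([89, 89, 413]);
translate([298, 211, 161]) cube([1819, 29, 151]);
translate([298, 1675, 161]) cube([1819, 29, 151]);
translate([209, 300, 161]) cube([29, 1315, 151]);
translate([2177, 300, 161]) cube([29, 1315, 151]);
translate([416, 211, 312]) cube([71, 1493, 21]);
translate([605, 211, 312]) cube([71, 1493, 21]);
translate([794, 211, 312]) cube([71, 1493, 21]);
translate([983, 211, 312]) cube([71, 1493, 21]);
translate([1172, 211, 312]) cube([71, 1493, 21]);
translate([1361, 211, 312]) cube([71, 1493, 21]);
translate([1550, 211, 312]) cube([71, 1493, 21]);
translate([1739, 211, 312]) cube([71, 1493, 21]);
translate([1928, 211, 312]) cube([71, 1493, 21]);


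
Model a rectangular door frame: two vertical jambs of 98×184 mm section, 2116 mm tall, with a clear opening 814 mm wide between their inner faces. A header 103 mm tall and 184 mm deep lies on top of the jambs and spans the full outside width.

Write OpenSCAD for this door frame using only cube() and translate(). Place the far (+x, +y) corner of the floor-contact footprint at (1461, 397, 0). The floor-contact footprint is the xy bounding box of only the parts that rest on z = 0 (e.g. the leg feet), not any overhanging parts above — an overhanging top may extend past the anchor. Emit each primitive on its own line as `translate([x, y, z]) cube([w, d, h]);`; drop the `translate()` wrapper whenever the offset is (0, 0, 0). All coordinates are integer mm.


translate([451, 213, 0]) cube([98, 184, 2116]);
translate([1363, 213, 0]) cube([98, 184, 2116]);
translate([451, 213, 2116]) cube([1010, 184, 103]);


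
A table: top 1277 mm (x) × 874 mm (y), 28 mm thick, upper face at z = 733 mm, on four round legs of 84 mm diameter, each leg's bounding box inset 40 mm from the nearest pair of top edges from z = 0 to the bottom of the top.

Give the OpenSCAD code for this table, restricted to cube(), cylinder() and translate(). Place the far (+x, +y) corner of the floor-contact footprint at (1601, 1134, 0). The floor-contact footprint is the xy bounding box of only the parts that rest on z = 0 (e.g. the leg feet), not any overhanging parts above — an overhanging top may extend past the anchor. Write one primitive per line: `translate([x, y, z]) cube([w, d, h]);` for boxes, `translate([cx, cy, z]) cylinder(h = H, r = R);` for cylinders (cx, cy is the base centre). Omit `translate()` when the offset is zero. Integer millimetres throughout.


translate([364, 300, 705]) cube([1277, 874, 28]);
translate([446, 382, 0]) cylinder(h = 705, r = 42);
translate([1559, 382, 0]) cylinder(h = 705, r = 42);
translate([446, 1092, 0]) cylinder(h = 705, r = 42);
translate([1559, 1092, 0]) cylinder(h = 705, r = 42);


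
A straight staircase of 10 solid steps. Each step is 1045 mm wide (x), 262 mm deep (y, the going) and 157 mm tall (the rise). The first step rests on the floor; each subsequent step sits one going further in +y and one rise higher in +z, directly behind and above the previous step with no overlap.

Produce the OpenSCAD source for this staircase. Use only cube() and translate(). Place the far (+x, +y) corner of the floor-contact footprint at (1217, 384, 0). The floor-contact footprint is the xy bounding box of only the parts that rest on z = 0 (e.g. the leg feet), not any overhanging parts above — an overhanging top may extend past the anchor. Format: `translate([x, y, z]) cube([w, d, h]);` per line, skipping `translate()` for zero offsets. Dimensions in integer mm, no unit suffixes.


translate([172, 122, 0]) cube([1045, 262, 157]);
translate([172, 384, 157]) cube([1045, 262, 157]);
translate([172, 646, 314]) cube([1045, 262, 157]);
translate([172, 908, 471]) cube([1045, 262, 157]);
translate([172, 1170, 628]) cube([1045, 262, 157]);
translate([172, 1432, 785]) cube([1045, 262, 157]);
translate([172, 1694, 942]) cube([1045, 262, 157]);
translate([172, 1956, 1099]) cube([1045, 262, 157]);
translate([172, 2218, 1256]) cube([1045, 262, 157]);
translate([172, 2480, 1413]) cube([1045, 262, 157]);


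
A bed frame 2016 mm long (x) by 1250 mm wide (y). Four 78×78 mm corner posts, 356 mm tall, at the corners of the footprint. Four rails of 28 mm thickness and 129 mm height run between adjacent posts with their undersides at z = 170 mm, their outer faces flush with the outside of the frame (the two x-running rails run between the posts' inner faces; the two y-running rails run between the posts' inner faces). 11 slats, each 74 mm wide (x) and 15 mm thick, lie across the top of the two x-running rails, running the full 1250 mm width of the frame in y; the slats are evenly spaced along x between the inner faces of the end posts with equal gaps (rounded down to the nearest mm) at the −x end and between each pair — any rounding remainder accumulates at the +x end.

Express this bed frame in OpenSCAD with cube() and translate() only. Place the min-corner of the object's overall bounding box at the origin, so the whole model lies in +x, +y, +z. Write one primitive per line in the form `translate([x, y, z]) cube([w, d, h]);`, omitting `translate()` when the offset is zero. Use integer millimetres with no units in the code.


cube([78, 78, 356]);
translate([0, 1172, 0]) cube([78, 78, 356]);
translate([1938, 0, 0]) cube([78, 78, 356]);
translate([1938, 1172, 0]) cube([78, 78, 356]);
translate([78, 0, 170]) cube([1860, 28, 129]);
translate([78, 1222, 170]) cube([1860, 28, 129]);
translate([0, 78, 170]) cube([28, 1094, 129]);
translate([1988, 78, 170]) cube([28, 1094, 129]);
translate([165, 0, 299]) cube([74, 1250, 15]);
translate([326, 0, 299]) cube([74, 1250, 15]);
translate([487, 0, 299]) cube([74, 1250, 15]);
translate([648, 0, 299]) cube([74, 1250, 15]);
translate([809, 0, 299]) cube([74, 1250, 15]);
translate([970, 0, 299]) cube([74, 1250, 15]);
translate([1131, 0, 299]) cube([74, 1250, 15]);
translate([1292, 0, 299]) cube([74, 1250, 15]);
translate([1453, 0, 299]) cube([74, 1250, 15]);
translate([1614, 0, 299]) cube([74, 1250, 15]);
translate([1775, 0, 299]) cube([74, 1250, 15]);


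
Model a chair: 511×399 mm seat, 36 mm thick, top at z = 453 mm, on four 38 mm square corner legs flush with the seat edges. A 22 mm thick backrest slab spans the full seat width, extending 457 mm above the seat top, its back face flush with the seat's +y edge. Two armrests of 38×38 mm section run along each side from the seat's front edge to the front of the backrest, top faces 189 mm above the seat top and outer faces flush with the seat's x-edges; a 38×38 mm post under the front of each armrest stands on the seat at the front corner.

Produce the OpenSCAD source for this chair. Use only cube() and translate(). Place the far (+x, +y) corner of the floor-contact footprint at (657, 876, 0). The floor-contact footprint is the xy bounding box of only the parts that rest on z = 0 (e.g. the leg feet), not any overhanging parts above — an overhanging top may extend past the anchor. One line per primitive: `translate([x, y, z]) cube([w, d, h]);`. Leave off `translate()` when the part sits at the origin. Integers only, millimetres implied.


// leg_h = 453 - 36 = 417
// arm post h = 189 - 38 = 151
translate([146, 477, 417]) cube([511, 399, 36]);
translate([146, 477, 0]) cube([38, 38, 417]);
translate([619, 477, 0]) cube([38, 38, 417]);
translate([146, 838, 0]) cube([38, 38, 417]);
translate([619, 838, 0]) cube([38, 38, 417]);
translate([146, 854, 453]) cube([511, 22, 457]);
translate([146, 477, 604]) cube([38, 377, 38]);
translate([619, 477, 604]) cube([38, 377, 38]);
translate([146, 477, 453]) cube([38, 38, 151]);
translate([619, 477, 453]) cube([38, 38, 151]);


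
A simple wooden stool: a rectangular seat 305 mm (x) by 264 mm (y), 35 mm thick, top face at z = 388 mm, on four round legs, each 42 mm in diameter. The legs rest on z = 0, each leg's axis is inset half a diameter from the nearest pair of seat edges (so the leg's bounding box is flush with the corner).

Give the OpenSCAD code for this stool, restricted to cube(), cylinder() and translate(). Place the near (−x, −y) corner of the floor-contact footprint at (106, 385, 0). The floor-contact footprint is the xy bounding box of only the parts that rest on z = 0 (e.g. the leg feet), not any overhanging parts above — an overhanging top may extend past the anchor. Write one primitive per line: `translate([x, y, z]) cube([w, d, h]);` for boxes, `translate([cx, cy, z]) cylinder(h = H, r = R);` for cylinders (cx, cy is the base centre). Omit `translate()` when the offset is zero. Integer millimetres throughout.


translate([106, 385, 353]) cube([305, 264, 35]);
translate([127, 406, 0]) cylinder(h = 353, r = 21);
translate([390, 406, 0]) cylinder(h = 353, r = 21);
translate([127, 628, 0]) cylinder(h = 353, r = 21);
translate([390, 628, 0]) cylinder(h = 353, r = 21);


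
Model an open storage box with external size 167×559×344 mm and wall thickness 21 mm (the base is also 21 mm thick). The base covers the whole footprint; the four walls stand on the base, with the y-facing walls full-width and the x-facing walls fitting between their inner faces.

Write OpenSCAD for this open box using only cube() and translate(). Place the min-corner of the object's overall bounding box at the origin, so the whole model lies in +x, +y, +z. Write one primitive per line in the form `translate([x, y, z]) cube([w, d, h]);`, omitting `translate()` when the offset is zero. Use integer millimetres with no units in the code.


cube([167, 559, 21]);
translate([0, 0, 21]) cube([167, 21, 323]);
translate([0, 538, 21]) cube([167, 21, 323]);
translate([0, 21, 21]) cube([21, 517, 323]);
translate([146, 21, 21]) cube([21, 517, 323]);


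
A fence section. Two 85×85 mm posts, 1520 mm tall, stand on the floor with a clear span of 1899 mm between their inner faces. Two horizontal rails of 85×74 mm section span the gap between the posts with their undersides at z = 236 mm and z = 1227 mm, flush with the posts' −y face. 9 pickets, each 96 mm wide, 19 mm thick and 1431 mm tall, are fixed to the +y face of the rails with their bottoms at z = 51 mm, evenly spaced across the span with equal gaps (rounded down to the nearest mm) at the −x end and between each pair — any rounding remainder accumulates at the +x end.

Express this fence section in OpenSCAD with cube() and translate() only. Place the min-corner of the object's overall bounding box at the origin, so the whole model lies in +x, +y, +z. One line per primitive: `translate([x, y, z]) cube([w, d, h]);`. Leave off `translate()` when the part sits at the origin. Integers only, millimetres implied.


cube([85, 85, 1520]);
translate([1984, 0, 0]) cube([85, 85, 1520]);
translate([85, 0, 236]) cube([1899, 85, 74]);
translate([85, 0, 1227]) cube([1899, 85, 74]);
translate([188, 85, 51]) cube([96, 19, 1431]);
translate([387, 85, 51]) cube([96, 19, 1431]);
translate([586, 85, 51]) cube([96, 19, 1431]);
translate([785, 85, 51]) cube([96, 19, 1431]);
translate([984, 85, 51]) cube([96, 19, 1431]);
translate([1183, 85, 51]) cube([96, 19, 1431]);
translate([1382, 85, 51]) cube([96, 19, 1431]);
translate([1581, 85, 51]) cube([96, 19, 1431]);
translate([1780, 85, 51]) cube([96, 19, 1431]);


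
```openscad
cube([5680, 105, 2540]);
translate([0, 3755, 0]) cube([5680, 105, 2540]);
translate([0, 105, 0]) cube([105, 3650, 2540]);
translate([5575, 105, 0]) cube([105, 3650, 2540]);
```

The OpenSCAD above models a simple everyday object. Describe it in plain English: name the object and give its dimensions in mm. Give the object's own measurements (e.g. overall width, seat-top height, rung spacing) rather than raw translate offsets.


The wall frame of a small rectangular building: four walls, each 2540 mm tall and 105 mm thick, enclosing a footprint 5680 mm (x) by 3860 mm (y) outside-to-outside, with no floor or roof. The front and back walls (the −y and +y sides) span the full width; the two side walls fit between them.


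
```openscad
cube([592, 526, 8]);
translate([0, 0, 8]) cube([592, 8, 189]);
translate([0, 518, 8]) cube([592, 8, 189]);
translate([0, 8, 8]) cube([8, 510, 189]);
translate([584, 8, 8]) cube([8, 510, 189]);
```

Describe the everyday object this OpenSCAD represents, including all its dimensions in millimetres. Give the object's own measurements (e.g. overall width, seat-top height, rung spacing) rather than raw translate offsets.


An open-topped rectangular box: outside dimensions 592×526×197 mm, with a uniform wall and base thickness of 8 mm. The base is a full 592×526 slab on the floor; four walls sit on top of the base. The front and back walls (the −y and +y sides) span the full width; the two side walls fit between them.


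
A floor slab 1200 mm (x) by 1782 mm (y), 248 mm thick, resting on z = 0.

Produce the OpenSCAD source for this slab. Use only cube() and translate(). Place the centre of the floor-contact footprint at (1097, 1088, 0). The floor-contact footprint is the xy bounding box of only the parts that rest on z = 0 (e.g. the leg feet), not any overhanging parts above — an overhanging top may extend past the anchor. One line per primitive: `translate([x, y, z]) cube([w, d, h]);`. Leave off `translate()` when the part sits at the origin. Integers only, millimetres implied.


translate([497, 197, 0]) cube([1200, 1782, 248]);


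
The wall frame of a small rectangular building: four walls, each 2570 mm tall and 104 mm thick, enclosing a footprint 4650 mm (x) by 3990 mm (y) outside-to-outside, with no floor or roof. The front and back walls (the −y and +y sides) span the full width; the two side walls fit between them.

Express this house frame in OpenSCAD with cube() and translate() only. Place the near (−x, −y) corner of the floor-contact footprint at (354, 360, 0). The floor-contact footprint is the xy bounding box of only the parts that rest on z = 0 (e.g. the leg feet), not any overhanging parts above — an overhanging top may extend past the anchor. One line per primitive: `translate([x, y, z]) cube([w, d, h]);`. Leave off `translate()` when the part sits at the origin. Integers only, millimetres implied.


translate([354, 360, 0]) cube([4650, 104, 2570]);
translate([354, 4246, 0]) cube([4650, 104, 2570]);
translate([354, 464, 0]) cube([104, 3782, 2570]);
translate([4900, 464, 0]) cube([104, 3782, 2570]);


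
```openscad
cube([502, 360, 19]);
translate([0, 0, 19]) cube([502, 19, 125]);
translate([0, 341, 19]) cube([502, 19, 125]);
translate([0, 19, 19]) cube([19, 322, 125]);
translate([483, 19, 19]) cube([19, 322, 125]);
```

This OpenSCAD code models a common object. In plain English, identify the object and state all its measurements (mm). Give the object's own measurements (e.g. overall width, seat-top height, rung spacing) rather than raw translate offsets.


An open-topped rectangular box: outside dimensions 502×360×144 mm, with a uniform wall and base thickness of 19 mm. The base is a full 502×360 slab on the floor; four walls sit on top of the base. The front and back walls (the −y and +y sides) span the full width; the two side walls fit between them.


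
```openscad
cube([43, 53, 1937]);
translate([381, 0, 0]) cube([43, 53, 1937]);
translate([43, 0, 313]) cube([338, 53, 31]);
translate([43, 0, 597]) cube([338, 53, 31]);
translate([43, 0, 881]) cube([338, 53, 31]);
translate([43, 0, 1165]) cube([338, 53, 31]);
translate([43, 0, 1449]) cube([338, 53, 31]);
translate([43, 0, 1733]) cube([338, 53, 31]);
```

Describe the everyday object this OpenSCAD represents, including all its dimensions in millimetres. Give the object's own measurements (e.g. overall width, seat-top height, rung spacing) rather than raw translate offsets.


A straight ladder. Two 43×53 mm vertical rails, 1937 mm tall, stand 424 mm apart (outside-to-outside) with their front faces coplanar on the −y side. 6 rungs, each 53 mm deep and 31 mm tall, span between the inner faces of the rails, front faces flush with the rails. The lowest rung's underside is at z = 313 mm and rungs are spaced 284 mm apart (underside to underside).


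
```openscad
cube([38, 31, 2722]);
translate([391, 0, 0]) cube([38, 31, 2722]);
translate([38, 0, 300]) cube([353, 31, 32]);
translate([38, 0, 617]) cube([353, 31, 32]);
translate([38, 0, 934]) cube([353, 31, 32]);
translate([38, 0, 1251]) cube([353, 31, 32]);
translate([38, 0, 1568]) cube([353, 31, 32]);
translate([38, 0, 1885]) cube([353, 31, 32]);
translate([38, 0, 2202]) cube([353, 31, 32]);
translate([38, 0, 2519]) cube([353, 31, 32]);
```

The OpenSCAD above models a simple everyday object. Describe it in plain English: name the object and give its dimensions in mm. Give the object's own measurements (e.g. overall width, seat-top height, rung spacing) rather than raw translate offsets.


A straight ladder. Two 38×31 mm vertical rails, 2722 mm tall, stand 429 mm apart (outside-to-outside) with their front faces coplanar on the −y side. 8 rungs, each 31 mm deep and 32 mm tall, span between the inner faces of the rails, front faces flush with the rails. The lowest rung's underside is at z = 300 mm and rungs are spaced 317 mm apart (underside to underside).


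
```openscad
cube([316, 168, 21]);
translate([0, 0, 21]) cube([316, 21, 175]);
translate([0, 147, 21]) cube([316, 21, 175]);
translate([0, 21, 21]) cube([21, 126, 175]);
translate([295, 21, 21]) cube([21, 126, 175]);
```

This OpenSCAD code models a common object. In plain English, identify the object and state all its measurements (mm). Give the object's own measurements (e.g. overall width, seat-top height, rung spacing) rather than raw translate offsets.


An open-topped rectangular box: outside dimensions 316×168×196 mm, with a uniform wall and base thickness of 21 mm. The base is a full 316×168 slab on the floor; four walls sit on top of the base. The front and back walls (the −y and +y sides) span the full width; the two side walls fit between them.


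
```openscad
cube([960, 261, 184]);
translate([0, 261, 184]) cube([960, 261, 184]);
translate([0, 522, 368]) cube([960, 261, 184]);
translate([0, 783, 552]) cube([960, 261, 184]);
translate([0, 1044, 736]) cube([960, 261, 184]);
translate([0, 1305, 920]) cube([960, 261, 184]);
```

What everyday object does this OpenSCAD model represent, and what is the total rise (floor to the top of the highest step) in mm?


A staircase. The total rise is 1104 mm.

6 identical blocks, each offset up and back from the previous — a staircase. Each step is 184 mm tall and there are 6 of them, so the total rise is 6 × 184 = 1104 mm.


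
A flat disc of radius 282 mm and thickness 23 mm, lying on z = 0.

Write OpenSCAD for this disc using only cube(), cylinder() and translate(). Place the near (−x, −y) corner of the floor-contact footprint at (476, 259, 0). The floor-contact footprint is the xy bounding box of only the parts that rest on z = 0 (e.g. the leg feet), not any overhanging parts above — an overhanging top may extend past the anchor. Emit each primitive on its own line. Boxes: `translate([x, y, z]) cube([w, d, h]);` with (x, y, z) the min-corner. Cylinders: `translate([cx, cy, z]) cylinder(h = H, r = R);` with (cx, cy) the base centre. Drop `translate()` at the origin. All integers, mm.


translate([758, 541, 0]) cylinder(h = 23, r = 282);


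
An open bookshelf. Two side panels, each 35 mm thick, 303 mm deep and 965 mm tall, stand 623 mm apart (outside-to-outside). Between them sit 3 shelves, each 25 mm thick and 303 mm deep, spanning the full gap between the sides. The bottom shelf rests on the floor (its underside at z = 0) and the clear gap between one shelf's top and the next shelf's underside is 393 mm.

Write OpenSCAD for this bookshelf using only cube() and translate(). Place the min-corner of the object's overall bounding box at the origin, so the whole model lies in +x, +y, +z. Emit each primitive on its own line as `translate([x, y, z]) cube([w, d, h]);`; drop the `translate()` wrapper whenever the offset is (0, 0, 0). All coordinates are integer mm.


cube([35, 303, 965]);
translate([588, 0, 0]) cube([35, 303, 965]);
translate([35, 0, 0]) cube([553, 303, 25]);
translate([35, 0, 418]) cube([553, 303, 25]);
translate([35, 0, 836]) cube([553, 303, 25]);


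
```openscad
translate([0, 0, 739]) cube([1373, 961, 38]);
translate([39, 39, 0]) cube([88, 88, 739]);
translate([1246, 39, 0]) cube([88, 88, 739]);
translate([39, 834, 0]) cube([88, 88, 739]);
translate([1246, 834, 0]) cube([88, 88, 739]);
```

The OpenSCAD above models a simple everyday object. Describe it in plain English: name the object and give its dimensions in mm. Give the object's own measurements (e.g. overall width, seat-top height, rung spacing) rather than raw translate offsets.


A rectangular dining table. The top is 1373×961×38 mm with its upper surface at z = 777 mm. It stands on four 88×88 mm square legs, each inset 39 mm from the nearest pair of top edges, running from the floor to the underside of the top.


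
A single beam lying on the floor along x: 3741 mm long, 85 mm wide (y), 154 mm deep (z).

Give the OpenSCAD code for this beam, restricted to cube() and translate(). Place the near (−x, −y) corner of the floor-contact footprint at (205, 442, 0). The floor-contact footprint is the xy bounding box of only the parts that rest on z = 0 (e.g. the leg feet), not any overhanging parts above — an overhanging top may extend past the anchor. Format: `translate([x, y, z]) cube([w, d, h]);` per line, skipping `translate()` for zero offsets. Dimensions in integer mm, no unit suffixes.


translate([205, 442, 0]) cube([3741, 85, 154]);


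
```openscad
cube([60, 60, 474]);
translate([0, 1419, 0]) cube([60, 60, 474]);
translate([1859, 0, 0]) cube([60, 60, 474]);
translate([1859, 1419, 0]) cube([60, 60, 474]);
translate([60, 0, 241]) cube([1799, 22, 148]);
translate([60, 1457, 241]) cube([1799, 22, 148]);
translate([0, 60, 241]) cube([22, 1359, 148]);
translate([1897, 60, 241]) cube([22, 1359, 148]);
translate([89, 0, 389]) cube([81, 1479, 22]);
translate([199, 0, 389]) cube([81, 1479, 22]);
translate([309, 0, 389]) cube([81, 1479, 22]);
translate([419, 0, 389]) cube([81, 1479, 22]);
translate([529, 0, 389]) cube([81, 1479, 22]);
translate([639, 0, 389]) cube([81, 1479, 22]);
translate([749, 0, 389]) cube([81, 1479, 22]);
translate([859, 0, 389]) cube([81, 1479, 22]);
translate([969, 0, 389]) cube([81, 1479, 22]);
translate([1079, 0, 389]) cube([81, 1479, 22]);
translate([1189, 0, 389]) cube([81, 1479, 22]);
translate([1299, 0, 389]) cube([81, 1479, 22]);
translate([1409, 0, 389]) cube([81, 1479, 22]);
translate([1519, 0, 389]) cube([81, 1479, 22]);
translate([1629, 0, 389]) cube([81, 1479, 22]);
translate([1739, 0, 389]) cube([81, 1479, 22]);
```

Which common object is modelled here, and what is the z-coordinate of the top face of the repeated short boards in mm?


A bed frame. The slat-top height is 411 mm.

Four posts, four rails, and a row of slats — a bed frame. Slats sit on the rails at z = 241 + 148 = 389; with slat thickness 22, the top is 411 mm.


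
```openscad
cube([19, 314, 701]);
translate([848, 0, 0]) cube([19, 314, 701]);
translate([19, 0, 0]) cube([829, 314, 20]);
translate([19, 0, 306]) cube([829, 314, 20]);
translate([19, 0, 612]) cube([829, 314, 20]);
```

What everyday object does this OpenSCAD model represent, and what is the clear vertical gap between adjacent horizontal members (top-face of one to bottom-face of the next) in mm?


A bookshelf. The clear shelf gap is 286 mm.

Two tall side panels with 3 horizontal boards between them — a bookshelf. The first two shelf undersides are at z = 0 and z = 306; with shelf thickness 20, the clear gap is 306 − 0 − 20 = 286 mm.


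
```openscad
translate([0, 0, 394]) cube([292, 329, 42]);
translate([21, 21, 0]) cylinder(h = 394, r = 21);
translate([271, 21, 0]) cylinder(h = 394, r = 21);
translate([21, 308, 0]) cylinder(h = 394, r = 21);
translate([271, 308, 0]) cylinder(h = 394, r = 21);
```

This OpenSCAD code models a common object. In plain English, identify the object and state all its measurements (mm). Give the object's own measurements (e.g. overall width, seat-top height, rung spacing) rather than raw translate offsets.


A simple wooden stool: a rectangular seat 292 mm (x) by 329 mm (y), 42 mm thick, top face at z = 436 mm, on four round legs, each 42 mm in diameter. The legs rest on z = 0, each leg's axis is inset half a diameter from the nearest pair of seat edges (so the leg's bounding box is flush with the corner).


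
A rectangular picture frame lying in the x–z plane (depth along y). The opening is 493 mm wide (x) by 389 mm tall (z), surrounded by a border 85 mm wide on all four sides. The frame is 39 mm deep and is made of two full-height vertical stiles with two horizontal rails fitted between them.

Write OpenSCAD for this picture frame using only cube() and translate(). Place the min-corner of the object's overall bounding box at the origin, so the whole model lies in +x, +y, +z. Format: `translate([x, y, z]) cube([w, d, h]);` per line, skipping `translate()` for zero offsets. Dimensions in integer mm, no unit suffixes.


cube([85, 39, 559]);
translate([578, 0, 0]) cube([85, 39, 559]);
translate([85, 0, 0]) cube([493, 39, 85]);
translate([85, 0, 474]) cube([493, 39, 85]);


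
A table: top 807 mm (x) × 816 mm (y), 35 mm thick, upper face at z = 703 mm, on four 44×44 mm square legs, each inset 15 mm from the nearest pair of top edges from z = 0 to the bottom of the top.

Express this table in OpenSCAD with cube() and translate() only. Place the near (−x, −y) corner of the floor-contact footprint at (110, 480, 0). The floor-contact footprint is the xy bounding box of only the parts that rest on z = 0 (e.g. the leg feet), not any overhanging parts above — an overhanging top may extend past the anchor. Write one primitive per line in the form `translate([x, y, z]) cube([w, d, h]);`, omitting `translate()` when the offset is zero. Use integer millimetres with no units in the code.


translate([95, 465, 668]) cube([807, 816, 35]);
translate([110, 480, 0]) cube([44, 44, 668]);
translate([843, 480, 0]) cube([44, 44, 668]);
translate([110, 1222, 0]) cube([44, 44, 668]);
translate([843, 1222, 0]) cube([44, 44, 668]);


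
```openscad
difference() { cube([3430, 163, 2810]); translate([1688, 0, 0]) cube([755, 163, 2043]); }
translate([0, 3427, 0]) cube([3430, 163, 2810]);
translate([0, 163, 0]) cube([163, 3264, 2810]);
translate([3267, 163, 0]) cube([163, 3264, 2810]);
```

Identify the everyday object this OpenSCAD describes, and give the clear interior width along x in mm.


A single room. The interior width is 3104 mm.

Four walls enclosing a rectangle with a door in the front wall — a room. Outside width 3430 minus two 163 mm walls gives 3104 mm.


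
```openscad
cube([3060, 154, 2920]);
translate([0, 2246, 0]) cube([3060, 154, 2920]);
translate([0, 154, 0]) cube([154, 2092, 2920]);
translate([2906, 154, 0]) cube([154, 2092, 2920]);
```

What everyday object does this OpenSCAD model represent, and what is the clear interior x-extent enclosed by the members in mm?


A house (or room) frame. The interior width is 2752 mm.

Four 2920 mm walls enclosing a rectangle with no floor or roof — a room or house frame. Outside width is 3060 mm and wall thickness is 154 mm, so the interior width is 3060 − 2 × 154 = 2752 mm.
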